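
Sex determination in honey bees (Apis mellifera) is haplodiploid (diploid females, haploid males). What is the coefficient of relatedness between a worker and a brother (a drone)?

0.25

Her haploid brother carries none of their father's genes and a random half of their mother's genome; that half matches the maternal half of her own genome with probability 1/2: r = 1/2 · 1/2 = 1/4.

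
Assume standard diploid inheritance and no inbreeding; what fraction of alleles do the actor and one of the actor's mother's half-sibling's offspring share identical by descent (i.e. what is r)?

0.0625

Each parent–offspring link contributes a factor of 1/2, and independent paths through distinct common ancestors add.
Half first cousins share one grandparent — one path of length 4: r = (1/2)^4 = 1/16.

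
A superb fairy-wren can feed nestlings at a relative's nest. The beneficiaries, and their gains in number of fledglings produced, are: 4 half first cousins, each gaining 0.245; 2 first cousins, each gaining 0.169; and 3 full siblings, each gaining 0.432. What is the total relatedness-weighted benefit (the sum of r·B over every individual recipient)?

0.7515

r to a half first cousin = 1/16 (half first cousins share one grandparent — one path of length 4: r = (1/2)^4 = 1/16).
r to a first cousin = 1/8 (first cousins share one grandparent pair — two paths of length 4: r = 2·(1/2)^4 = 1/8).
r to a full sibling = 0.5 (full sibs share both parents — two paths of length 2: r = 2·(1/2)^2 = 1/2).
Summing one r·B term per recipient: 4·0.0625·0.245 + 2·0.125·0.169 + 3·0.5·0.432 = 0.7515.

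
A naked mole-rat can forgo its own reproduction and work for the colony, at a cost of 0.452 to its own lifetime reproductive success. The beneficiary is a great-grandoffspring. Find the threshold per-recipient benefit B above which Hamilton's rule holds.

3.616

r to a great-grandoffspring = 1/8 (three parent–offspring links: r = (1/2)^3 = 1/8).
Hamilton's rule with n recipients of equal r: n·r·B > C, so B > C/(n·r) = 0.452/(1·0.125) = 3.616.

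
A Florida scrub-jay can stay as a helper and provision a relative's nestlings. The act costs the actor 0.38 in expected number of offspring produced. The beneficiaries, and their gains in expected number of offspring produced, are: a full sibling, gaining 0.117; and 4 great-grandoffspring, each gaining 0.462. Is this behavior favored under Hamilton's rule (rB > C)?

No

Hamilton's rule: the trait is favored when the sum of r·B over every recipient exceeds the actor's cost C.
r to a full sibling = 1/2 (full sibs share both parents — two paths of length 2: r = 2·(1/2)^2 = 1/2).
r to a great-grandoffspring = 0.125 (three parent–offspring links: r = (1/2)^3 = 1/8).
Summing one r·B term per recipient: 1·0.5·0.117 + 4·0.125·0.462 = 0.2895.
0.2895 < 0.38: the indirect benefit is less than the cost.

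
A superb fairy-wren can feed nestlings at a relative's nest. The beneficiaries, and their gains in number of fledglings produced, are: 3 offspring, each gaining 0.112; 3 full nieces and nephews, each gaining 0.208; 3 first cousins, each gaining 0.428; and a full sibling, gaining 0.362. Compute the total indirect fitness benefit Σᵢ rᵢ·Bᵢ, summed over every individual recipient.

r to an offspring = 0.5 (one parent–offspring link: r = (1/2)^1 = 1/2).
r to a full niece or nephew = 1/4 (full aunt/uncle↔niece/nephew: two paths of length 3 through the shared grandparent pair: r = 2·(1/2)^3 = 1/4).
r to a first cousin = 0.125 (first cousins share one grandparent pair — two paths of length 4: r = 2·(1/2)^4 = 1/8).
r to a full sibling = 0.5 (full sibs share both parents — two paths of length 2: r = 2·(1/2)^2 = 1/2).
Summing one r·B term per recipient: 3·0.5·0.112 + 3·0.25·0.208 + 3·0.125·0.428 + 1·0.5·0.362 = 0.6655.

0.6655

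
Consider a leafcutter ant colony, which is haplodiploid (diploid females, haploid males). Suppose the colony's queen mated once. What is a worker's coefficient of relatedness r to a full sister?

Haplodiploid full sisters inherit their father's entire haploid genome identically (contributing 1/2) and on average half of their mother's contribution (1/2 · 1/2 = 1/4); r = 1/2 + 1/4 = 3/4.

0.75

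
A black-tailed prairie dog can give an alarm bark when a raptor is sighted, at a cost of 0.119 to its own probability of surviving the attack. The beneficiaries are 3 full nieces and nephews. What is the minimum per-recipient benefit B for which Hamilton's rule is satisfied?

0.1587

r to a full niece or nephew = 1/4 (full aunt/uncle↔niece/nephew: two paths of length 3 through the shared grandparent pair: r = 2·(1/2)^3 = 1/4).
Hamilton's rule with n recipients of equal r: n·r·B > C, so B > C/(n·r) = 0.119/(3·0.25) = 0.1587.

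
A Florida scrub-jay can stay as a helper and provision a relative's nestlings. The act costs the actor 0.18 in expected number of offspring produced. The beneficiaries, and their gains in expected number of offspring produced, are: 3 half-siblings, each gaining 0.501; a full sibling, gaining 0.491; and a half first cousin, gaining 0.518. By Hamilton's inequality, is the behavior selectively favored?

Yes

Hamilton's rule: the trait is favored when the sum of r·B over every recipient exceeds the actor's cost C.
r to a half-sibling = 0.25 (half-sibs share one parent — one path of length 2: r = (1/2)^2 = 1/4).
r to a full sibling = 1/2 (full sibs share both parents — two paths of length 2: r = 2·(1/2)^2 = 1/2).
r to a half first cousin = 1/16 (half first cousins share one grandparent — one path of length 4: r = (1/2)^4 = 1/16).
Summing one r·B term per recipient: 3·0.25·0.501 + 1·0.5·0.491 + 1·0.0625·0.518 = 0.653625.
0.653625 > 0.18: the indirect benefit exceeds the cost.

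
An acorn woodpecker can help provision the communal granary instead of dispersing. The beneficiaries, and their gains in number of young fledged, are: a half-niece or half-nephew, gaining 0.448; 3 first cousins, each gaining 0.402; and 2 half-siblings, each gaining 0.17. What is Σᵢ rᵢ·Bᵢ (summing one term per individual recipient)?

0.29175

r to a half-niece or half-nephew = 0.125 (half-aunt/uncle↔niece/nephew: one path of length 3: r = (1/2)^3 = 1/8).
r to a first cousin = 1/8 (first cousins share one grandparent pair — two paths of length 4: r = 2·(1/2)^4 = 1/8).
r to a half-sibling = 1/4 (half-sibs share one parent — one path of length 2: r = (1/2)^2 = 1/4).
Summing one r·B term per recipient: 1·0.125·0.448 + 3·0.125·0.402 + 2·0.25·0.17 = 0.29175.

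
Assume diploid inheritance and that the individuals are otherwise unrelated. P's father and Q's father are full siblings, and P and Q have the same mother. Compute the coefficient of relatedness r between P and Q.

With two independent routes of shared ancestry, r is the sum of the two contributions.
P and Q are related in two ways: first cousins through their fathers (r = 1/8) and half-sibs through their shared mother (r = 1/4).
r = 1/8 + 1/4 = 3/8 = 0.375.

0.375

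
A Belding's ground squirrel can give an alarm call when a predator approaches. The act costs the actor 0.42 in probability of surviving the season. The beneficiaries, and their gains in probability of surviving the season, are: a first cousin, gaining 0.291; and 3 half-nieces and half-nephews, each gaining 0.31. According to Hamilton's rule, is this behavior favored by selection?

Hamilton's rule: the trait is favored when the sum of r·B over every recipient exceeds the actor's cost C.
r to a first cousin = 1/8 (first cousins share one grandparent pair — two paths of length 4: r = 2·(1/2)^4 = 1/8).
r to a half-niece or half-nephew = 1/8 (half-aunt/uncle↔niece/nephew: one path of length 3: r = (1/2)^3 = 1/8).
Summing one r·B term per recipient: 1·0.125·0.291 + 3·0.125·0.31 = 0.152625.
0.152625 < 0.42: the indirect benefit is less than the cost.

No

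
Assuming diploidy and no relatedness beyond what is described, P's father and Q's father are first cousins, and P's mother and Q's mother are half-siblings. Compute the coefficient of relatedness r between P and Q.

0.09375

Relatedness sums over independent paths through distinct common ancestors.
P and Q are related in two ways: second cousins through their fathers (r = 1/32) and half first cousins through their mothers (r = 1/16).
r = 1/32 + 1/16 = 3/32 = 0.09375.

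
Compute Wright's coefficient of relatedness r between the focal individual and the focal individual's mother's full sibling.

0.25

Each parent–offspring link contributes a factor of 1/2, and independent paths through distinct common ancestors add.
Full aunt/uncle↔niece/nephew: two paths of length 3 through the shared grandparent pair: r = 2·(1/2)^3 = 1/4.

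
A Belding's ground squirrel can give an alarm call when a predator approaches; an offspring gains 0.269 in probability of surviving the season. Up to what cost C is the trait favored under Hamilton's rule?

r to an offspring = 1/2 (one parent–offspring link: r = (1/2)^1 = 1/2).
Hamilton's rule: n·r·B > C, so the trait is favored while C < n·r·B = 1·0.5·0.269 = 0.1345.

0.1345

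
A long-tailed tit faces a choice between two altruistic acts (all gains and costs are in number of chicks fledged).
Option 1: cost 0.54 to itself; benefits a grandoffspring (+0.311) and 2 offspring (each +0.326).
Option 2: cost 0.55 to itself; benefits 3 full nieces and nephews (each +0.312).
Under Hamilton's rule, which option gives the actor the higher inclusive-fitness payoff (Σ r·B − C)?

Option 1: r to a grandoffspring = 0.25.
Option 1: r to an offspring = 0.5.
Option 1: Σ r·B − C = (1·0.25·0.311 + 2·0.5·0.326) − 0.54 = -0.13625.
Option 2: r to a full niece or nephew = 0.25.
Option 2: Σ r·B − C = (3·0.25·0.312) − 0.55 = -0.316.
Option 1 has the higher net inclusive-fitness payoff.

Option 1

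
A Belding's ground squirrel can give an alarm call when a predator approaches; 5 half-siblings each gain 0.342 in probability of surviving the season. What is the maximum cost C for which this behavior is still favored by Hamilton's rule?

r to a half-sibling = 1/4 (half-sibs share one parent — one path of length 2: r = (1/2)^2 = 1/4).
Hamilton's rule: n·r·B > C, so the trait is favored while C < n·r·B = 5·0.25·0.342 = 0.4275.

0.4275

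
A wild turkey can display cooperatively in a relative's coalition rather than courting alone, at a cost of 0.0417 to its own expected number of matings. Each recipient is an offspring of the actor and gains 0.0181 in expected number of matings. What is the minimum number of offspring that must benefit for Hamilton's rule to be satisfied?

5

r to an offspring = 0.5 (one parent–offspring link: r = (1/2)^1 = 1/2).
Hamilton's rule: n·r·B > C  ⇒  n > C/(r·B) = 0.0417/(0.5·0.0181) = 4.608.
The smallest integer exceeding 4.608 is 5.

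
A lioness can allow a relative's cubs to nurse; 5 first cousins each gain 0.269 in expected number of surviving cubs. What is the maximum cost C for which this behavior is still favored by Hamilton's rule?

0.168125

r to a first cousin = 1/8 (first cousins share one grandparent pair — two paths of length 4: r = 2·(1/2)^4 = 1/8).
Hamilton's rule: n·r·B > C, so the trait is favored while C < n·r·B = 5·0.125·0.269 = 0.168125.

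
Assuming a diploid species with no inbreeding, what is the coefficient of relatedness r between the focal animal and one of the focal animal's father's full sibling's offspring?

Each parent–offspring link contributes a factor of 1/2, and independent paths through distinct common ancestors add.
First cousins share one grandparent pair — two paths of length 4: r = 2·(1/2)^4 = 1/8.

0.125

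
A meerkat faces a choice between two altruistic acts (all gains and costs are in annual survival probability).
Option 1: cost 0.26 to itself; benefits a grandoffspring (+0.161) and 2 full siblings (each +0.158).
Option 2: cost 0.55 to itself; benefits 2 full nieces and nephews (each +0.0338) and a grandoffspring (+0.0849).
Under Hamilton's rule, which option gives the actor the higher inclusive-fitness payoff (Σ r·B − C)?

Option 1

Option 1: r to a grandoffspring = 0.25.
Option 1: r to a full sibling = 0.5.
Option 1: Σ r·B − C = (1·0.25·0.161 + 2·0.5·0.158) − 0.26 = -0.06175.
Option 2: r to a full niece or nephew = 0.25.
Option 2: r to a grandoffspring = 0.25.
Option 2: Σ r·B − C = (2·0.25·0.0338 + 1·0.25·0.0849) − 0.55 = -0.511875.
Option 1 has the higher net inclusive-fitness payoff.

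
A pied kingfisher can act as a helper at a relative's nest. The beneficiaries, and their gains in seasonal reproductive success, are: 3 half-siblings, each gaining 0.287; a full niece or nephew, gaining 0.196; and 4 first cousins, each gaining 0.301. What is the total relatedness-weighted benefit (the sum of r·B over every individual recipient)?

0.41475

r to a half-sibling = 0.25 (half-sibs share one parent — one path of length 2: r = (1/2)^2 = 1/4).
r to a full niece or nephew = 0.25 (full aunt/uncle↔niece/nephew: two paths of length 3 through the shared grandparent pair: r = 2·(1/2)^3 = 1/4).
r to a first cousin = 1/8 (first cousins share one grandparent pair — two paths of length 4: r = 2·(1/2)^4 = 1/8).
Summing one r·B term per recipient: 3·0.25·0.287 + 1·0.25·0.196 + 4·0.125·0.301 = 0.41475.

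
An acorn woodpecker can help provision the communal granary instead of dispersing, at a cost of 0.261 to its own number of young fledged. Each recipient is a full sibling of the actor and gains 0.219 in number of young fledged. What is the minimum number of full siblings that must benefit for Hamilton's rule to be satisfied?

3

r to a full sibling = 1/2 (full sibs share both parents — two paths of length 2: r = 2·(1/2)^2 = 1/2).
Hamilton's rule: n·r·B > C  ⇒  n > C/(r·B) = 0.261/(0.5·0.219) = 2.384.
The smallest integer exceeding 2.384 is 3.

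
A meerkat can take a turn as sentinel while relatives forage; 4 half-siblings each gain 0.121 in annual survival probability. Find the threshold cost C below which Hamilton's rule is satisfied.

0.121

r to a half-sibling = 1/4 (half-sibs share one parent — one path of length 2: r = (1/2)^2 = 1/4).
Hamilton's rule: n·r·B > C, so the trait is favored while C < n·r·B = 4·0.25·0.121 = 0.121.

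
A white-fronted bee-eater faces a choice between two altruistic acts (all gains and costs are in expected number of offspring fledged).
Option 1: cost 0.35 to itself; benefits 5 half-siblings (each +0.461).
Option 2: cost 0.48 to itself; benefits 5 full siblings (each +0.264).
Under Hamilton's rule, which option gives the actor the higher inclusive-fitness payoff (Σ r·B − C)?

Option 1: r to a half-sibling = 0.25.
Option 1: Σ r·B − C = (5·0.25·0.461) − 0.35 = 0.22625.
Option 2: r to a full sibling = 0.5.
Option 2: Σ r·B − C = (5·0.5·0.264) − 0.48 = 0.18.
Option 1 has the higher net inclusive-fitness payoff.

Option 1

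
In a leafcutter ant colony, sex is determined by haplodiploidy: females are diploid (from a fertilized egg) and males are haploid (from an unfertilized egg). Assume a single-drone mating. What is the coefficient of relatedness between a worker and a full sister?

0.75

Haplodiploid full sisters inherit their father's entire haploid genome identically (contributing 1/2) and on average half of their mother's contribution (1/2 · 1/2 = 1/4); r = 1/2 + 1/4 = 3/4.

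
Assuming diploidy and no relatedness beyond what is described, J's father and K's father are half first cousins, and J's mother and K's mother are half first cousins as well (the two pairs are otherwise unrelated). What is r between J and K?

0.03125

Relatedness sums over independent paths through distinct common ancestors.
J and K are related in two ways: half second cousins through their fathers (r = 1/64) and half second cousins through their mothers (r = 1/64).
r = 1/64 + 1/64 = 1/32 = 0.03125.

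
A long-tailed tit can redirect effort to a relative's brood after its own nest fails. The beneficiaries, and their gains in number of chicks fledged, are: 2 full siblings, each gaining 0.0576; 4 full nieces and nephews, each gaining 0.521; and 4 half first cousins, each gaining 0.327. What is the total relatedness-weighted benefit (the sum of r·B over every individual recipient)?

0.66035

r to a full sibling = 1/2 (full sibs share both parents — two paths of length 2: r = 2·(1/2)^2 = 1/2).
r to a full niece or nephew = 1/4 (full aunt/uncle↔niece/nephew: two paths of length 3 through the shared grandparent pair: r = 2·(1/2)^3 = 1/4).
r to a half first cousin = 1/16 (half first cousins share one grandparent — one path of length 4: r = (1/2)^4 = 1/16).
Summing one r·B term per recipient: 2·0.5·0.0576 + 4·0.25·0.521 + 4·0.0625·0.327 = 0.66035.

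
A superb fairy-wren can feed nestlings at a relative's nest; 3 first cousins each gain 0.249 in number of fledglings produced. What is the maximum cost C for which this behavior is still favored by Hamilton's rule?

r to a first cousin = 1/8 (first cousins share one grandparent pair — two paths of length 4: r = 2·(1/2)^4 = 1/8).
Hamilton's rule: n·r·B > C, so the trait is favored while C < n·r·B = 3·0.125·0.249 = 0.093375.

0.093375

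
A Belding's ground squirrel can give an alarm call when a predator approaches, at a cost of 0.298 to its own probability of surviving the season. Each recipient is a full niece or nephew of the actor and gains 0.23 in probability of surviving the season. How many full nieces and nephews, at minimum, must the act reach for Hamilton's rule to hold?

6

r to a full niece or nephew = 1/4 (full aunt/uncle↔niece/nephew: two paths of length 3 through the shared grandparent pair: r = 2·(1/2)^3 = 1/4).
Hamilton's rule: n·r·B > C  ⇒  n > C/(r·B) = 0.298/(0.25·0.23) = 5.183.
The smallest integer exceeding 5.183 is 6.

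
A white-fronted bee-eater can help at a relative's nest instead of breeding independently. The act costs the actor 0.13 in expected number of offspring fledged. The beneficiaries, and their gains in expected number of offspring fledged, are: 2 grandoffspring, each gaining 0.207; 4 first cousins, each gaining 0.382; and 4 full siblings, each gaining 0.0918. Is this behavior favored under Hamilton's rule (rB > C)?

Yes

Hamilton's rule: the trait is favored when the sum of r·B over every recipient exceeds the actor's cost C.
r to a grandoffspring = 0.25 (two parent–offspring links: r = (1/2)^2 = 1/4).
r to a first cousin = 0.125 (first cousins share one grandparent pair — two paths of length 4: r = 2·(1/2)^4 = 1/8).
r to a full sibling = 1/2 (full sibs share both parents — two paths of length 2: r = 2·(1/2)^2 = 1/2).
Summing one r·B term per recipient: 2·0.25·0.207 + 4·0.125·0.382 + 4·0.5·0.0918 = 0.4781.
0.4781 > 0.13: the indirect benefit exceeds the cost.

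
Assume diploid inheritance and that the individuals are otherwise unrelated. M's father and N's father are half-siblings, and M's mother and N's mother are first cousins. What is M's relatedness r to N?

0.09375

Independent pedigree routes through distinct common ancestors add.
M and N are related in two ways: half first cousins through their fathers (r = 1/16) and second cousins through their mothers (r = 1/32).
r = 1/16 + 1/32 = 0.09375.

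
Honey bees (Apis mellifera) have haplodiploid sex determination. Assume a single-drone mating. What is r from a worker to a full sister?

Haplodiploid full sisters inherit their father's entire haploid genome identically (contributing 1/2) and on average half of their mother's contribution (1/2 · 1/2 = 1/4); r = 1/2 + 1/4 = 3/4.

0.75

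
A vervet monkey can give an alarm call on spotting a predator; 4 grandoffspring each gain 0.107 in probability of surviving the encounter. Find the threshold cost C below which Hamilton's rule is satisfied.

r to a grandoffspring = 1/4 (two parent–offspring links: r = (1/2)^2 = 1/4).
Hamilton's rule: n·r·B > C, so the trait is favored while C < n·r·B = 4·0.25·0.107 = 0.107.

0.107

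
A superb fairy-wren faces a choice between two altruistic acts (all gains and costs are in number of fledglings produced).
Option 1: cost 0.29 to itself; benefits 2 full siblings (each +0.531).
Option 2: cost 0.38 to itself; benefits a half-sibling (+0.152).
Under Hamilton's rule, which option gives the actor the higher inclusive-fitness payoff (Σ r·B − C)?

Option 1

Option 1: r to a full sibling = 0.5.
Option 1: Σ r·B − C = (2·0.5·0.531) − 0.29 = 0.241.
Option 2: r to a half-sibling = 0.25.
Option 2: Σ r·B − C = (1·0.25·0.152) − 0.38 = -0.342.
Option 1 has the higher net inclusive-fitness payoff.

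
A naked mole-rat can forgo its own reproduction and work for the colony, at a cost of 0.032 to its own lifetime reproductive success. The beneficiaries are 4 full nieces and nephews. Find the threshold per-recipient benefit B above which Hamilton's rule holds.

0.032

r to a full niece or nephew = 0.25 (full aunt/uncle↔niece/nephew: two paths of length 3 through the shared grandparent pair: r = 2·(1/2)^3 = 1/4).
Hamilton's rule with n recipients of equal r: n·r·B > C, so B > C/(n·r) = 0.032/(4·0.25) = 0.032.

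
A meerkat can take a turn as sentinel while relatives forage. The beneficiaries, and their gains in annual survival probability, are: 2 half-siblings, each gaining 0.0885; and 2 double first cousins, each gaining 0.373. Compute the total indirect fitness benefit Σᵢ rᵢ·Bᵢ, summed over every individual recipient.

0.23075

r to a half-sibling = 0.25 (half-sibs share one parent — one path of length 2: r = (1/2)^2 = 1/4).
r to a double first cousin = 1/4 (double first cousins share both grandparent pairs — four paths of length 4: r = 4·(1/2)^4 = 1/4).
Summing one r·B term per recipient: 2·0.25·0.0885 + 2·0.25·0.373 = 0.23075.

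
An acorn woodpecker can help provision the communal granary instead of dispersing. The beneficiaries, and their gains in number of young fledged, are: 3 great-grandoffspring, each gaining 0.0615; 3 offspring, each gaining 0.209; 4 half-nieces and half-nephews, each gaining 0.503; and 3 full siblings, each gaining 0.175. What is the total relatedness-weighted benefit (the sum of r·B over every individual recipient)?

r to a great-grandoffspring = 0.125 (three parent–offspring links: r = (1/2)^3 = 1/8).
r to an offspring = 0.5 (one parent–offspring link: r = (1/2)^1 = 1/2).
r to a half-niece or half-nephew = 0.125 (half-aunt/uncle↔niece/nephew: one path of length 3: r = (1/2)^3 = 1/8).
r to a full sibling = 0.5 (full sibs share both parents — two paths of length 2: r = 2·(1/2)^2 = 1/2).
Summing one r·B term per recipient: 3·0.125·0.0615 + 3·0.5·0.209 + 4·0.125·0.503 + 3·0.5·0.175 = 0.8505625.

0.8505625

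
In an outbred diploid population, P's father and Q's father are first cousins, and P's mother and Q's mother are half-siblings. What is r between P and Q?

0.09375

Wright's path rule: contributions from independent ancestry routes add.
P and Q are related in two ways: second cousins through their fathers (r = 1/32) and half first cousins through their mothers (r = 1/16).
r = 1/32 + 1/16 = 3/32 = 0.09375.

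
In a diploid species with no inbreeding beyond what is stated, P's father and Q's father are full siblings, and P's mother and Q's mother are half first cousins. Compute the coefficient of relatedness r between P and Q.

0.140625

Independent pedigree routes through distinct common ancestors add.
P and Q are related in two ways: first cousins through their fathers (r = 1/8) and half second cousins through their mothers (r = 1/64).
r = 1/8 + 1/64 = 9/64 = 0.140625.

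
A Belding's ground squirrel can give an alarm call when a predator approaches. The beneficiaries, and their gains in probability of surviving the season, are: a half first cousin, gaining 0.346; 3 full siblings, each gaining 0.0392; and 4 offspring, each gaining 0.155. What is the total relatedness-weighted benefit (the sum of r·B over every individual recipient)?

r to a half first cousin = 0.0625 (half first cousins share one grandparent — one path of length 4: r = (1/2)^4 = 1/16).
r to a full sibling = 0.5 (full sibs share both parents — two paths of length 2: r = 2·(1/2)^2 = 1/2).
r to an offspring = 0.5 (one parent–offspring link: r = (1/2)^1 = 1/2).
Summing one r·B term per recipient: 1·0.0625·0.346 + 3·0.5·0.0392 + 4·0.5·0.155 = 0.390425.

0.390425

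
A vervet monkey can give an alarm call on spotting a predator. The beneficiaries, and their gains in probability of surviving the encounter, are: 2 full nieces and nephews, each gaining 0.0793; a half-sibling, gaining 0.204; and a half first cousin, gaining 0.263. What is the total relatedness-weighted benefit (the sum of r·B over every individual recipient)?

r to a full niece or nephew = 1/4 (full aunt/uncle↔niece/nephew: two paths of length 3 through the shared grandparent pair: r = 2·(1/2)^3 = 1/4).
r to a half-sibling = 1/4 (half-sibs share one parent — one path of length 2: r = (1/2)^2 = 1/4).
r to a half first cousin = 0.0625 (half first cousins share one grandparent — one path of length 4: r = (1/2)^4 = 1/16).
Summing one r·B term per recipient: 2·0.25·0.0793 + 1·0.25·0.204 + 1·0.0625·0.263 = 0.1070875.

0.1070875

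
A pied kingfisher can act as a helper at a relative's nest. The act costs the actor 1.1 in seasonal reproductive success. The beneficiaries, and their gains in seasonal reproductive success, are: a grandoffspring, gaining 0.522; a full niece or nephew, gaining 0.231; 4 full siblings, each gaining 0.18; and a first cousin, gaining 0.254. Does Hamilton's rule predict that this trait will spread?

Hamilton's rule: the trait is favored when the sum of r·B over every recipient exceeds the actor's cost C.
r to a grandoffspring = 1/4 (two parent–offspring links: r = (1/2)^2 = 1/4).
r to a full niece or nephew = 1/4 (full aunt/uncle↔niece/nephew: two paths of length 3 through the shared grandparent pair: r = 2·(1/2)^3 = 1/4).
r to a full sibling = 0.5 (full sibs share both parents — two paths of length 2: r = 2·(1/2)^2 = 1/2).
r to a first cousin = 1/8 (first cousins share one grandparent pair — two paths of length 4: r = 2·(1/2)^4 = 1/8).
Summing one r·B term per recipient: 1·0.25·0.522 + 1·0.25·0.231 + 4·0.5·0.18 + 1·0.125·0.254 = 0.58.
0.58 < 1.1: the indirect benefit is less than the cost.

No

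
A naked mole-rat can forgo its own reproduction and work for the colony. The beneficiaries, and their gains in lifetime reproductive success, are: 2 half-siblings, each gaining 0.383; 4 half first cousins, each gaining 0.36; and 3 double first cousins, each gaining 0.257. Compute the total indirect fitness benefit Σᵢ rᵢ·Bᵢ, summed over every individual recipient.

0.47425

r to a half-sibling = 1/4 (half-sibs share one parent — one path of length 2: r = (1/2)^2 = 1/4).
r to a half first cousin = 0.0625 (half first cousins share one grandparent — one path of length 4: r = (1/2)^4 = 1/16).
r to a double first cousin = 0.25 (double first cousins share both grandparent pairs — four paths of length 4: r = 4·(1/2)^4 = 1/4).
Summing one r·B term per recipient: 2·0.25·0.383 + 4·0.0625·0.36 + 3·0.25·0.257 = 0.47425.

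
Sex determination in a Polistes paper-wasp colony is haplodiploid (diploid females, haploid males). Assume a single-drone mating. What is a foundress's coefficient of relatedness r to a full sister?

Haplodiploid full sisters inherit their father's entire haploid genome identically (contributing 1/2) and on average half of their mother's contribution (1/2 · 1/2 = 1/4); r = 1/2 + 1/4 = 3/4.

0.75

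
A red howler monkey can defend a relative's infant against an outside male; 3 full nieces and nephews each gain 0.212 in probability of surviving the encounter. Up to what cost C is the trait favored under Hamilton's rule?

r to a full niece or nephew = 0.25 (full aunt/uncle↔niece/nephew: two paths of length 3 through the shared grandparent pair: r = 2·(1/2)^3 = 1/4).
Hamilton's rule: n·r·B > C, so the trait is favored while C < n·r·B = 3·0.25·0.212 = 0.159.

0.159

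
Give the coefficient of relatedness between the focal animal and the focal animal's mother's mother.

0.25

Each parent–offspring link contributes a factor of 1/2, and independent paths through distinct common ancestors add.
Two parent–offspring links: r = (1/2)^2 = 1/4.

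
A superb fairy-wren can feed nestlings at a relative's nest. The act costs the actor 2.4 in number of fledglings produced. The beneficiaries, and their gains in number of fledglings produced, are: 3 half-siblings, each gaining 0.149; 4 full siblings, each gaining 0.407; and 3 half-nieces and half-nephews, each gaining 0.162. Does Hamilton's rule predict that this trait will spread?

Hamilton's rule: the trait is favored when the sum of r·B over every recipient exceeds the actor's cost C.
r to a half-sibling = 1/4 (half-sibs share one parent — one path of length 2: r = (1/2)^2 = 1/4).
r to a full sibling = 1/2 (full sibs share both parents — two paths of length 2: r = 2·(1/2)^2 = 1/2).
r to a half-niece or half-nephew = 0.125 (half-aunt/uncle↔niece/nephew: one path of length 3: r = (1/2)^3 = 1/8).
Summing one r·B term per recipient: 3·0.25·0.149 + 4·0.5·0.407 + 3·0.125·0.162 = 0.9865.
0.9865 < 2.4: the indirect benefit is less than the cost.

No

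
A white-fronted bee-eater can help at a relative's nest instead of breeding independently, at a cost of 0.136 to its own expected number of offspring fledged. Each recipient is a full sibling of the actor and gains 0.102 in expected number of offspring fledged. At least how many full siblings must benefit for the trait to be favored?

r to a full sibling = 1/2 (full sibs share both parents — two paths of length 2: r = 2·(1/2)^2 = 1/2).
Hamilton's rule: n·r·B > C  ⇒  n > C/(r·B) = 0.136/(0.5·0.102) = 2.667.
The smallest integer exceeding 2.667 is 3.

3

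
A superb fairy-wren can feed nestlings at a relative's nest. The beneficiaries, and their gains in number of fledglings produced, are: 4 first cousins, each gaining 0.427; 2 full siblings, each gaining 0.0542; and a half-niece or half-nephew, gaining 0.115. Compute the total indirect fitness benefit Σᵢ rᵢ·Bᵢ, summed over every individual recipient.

r to a first cousin = 0.125 (first cousins share one grandparent pair — two paths of length 4: r = 2·(1/2)^4 = 1/8).
r to a full sibling = 1/2 (full sibs share both parents — two paths of length 2: r = 2·(1/2)^2 = 1/2).
r to a half-niece or half-nephew = 1/8 (half-aunt/uncle↔niece/nephew: one path of length 3: r = (1/2)^3 = 1/8).
Summing one r·B term per recipient: 4·0.125·0.427 + 2·0.5·0.0542 + 1·0.125·0.115 = 0.282075.

0.282075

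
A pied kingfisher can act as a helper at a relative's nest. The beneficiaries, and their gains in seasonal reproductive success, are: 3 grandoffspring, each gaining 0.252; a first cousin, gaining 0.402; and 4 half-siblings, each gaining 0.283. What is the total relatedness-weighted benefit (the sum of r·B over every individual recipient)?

0.52225

r to a grandoffspring = 0.25 (two parent–offspring links: r = (1/2)^2 = 1/4).
r to a first cousin = 1/8 (first cousins share one grandparent pair — two paths of length 4: r = 2·(1/2)^4 = 1/8).
r to a half-sibling = 1/4 (half-sibs share one parent — one path of length 2: r = (1/2)^2 = 1/4).
Summing one r·B term per recipient: 3·0.25·0.252 + 1·0.125·0.402 + 4·0.25·0.283 = 0.52225.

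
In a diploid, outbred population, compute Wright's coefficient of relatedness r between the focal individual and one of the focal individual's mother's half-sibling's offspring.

0.0625

Each parent–offspring link contributes a factor of 1/2, and independent paths through distinct common ancestors add.
Half first cousins share one grandparent — one path of length 4: r = (1/2)^4 = 1/16.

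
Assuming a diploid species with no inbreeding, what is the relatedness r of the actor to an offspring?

One parent–offspring link: r = (1/2)^1 = 1/2.

0.5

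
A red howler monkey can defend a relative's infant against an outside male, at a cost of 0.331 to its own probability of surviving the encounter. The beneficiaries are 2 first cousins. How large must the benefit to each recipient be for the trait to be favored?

1.324

r to a first cousin = 0.125 (first cousins share one grandparent pair — two paths of length 4: r = 2·(1/2)^4 = 1/8).
Hamilton's rule with n recipients of equal r: n·r·B > C, so B > C/(n·r) = 0.331/(2·0.125) = 1.324.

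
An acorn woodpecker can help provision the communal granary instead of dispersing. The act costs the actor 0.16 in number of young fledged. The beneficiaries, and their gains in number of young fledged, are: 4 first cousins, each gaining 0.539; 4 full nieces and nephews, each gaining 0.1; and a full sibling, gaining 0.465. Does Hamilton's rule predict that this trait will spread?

Hamilton's rule: the trait is favored when the sum of r·B over every recipient exceeds the actor's cost C.
r to a first cousin = 0.125 (first cousins share one grandparent pair — two paths of length 4: r = 2·(1/2)^4 = 1/8).
r to a full niece or nephew = 1/4 (full aunt/uncle↔niece/nephew: two paths of length 3 through the shared grandparent pair: r = 2·(1/2)^3 = 1/4).
r to a full sibling = 0.5 (full sibs share both parents — two paths of length 2: r = 2·(1/2)^2 = 1/2).
Summing one r·B term per recipient: 4·0.125·0.539 + 4·0.25·0.1 + 1·0.5·0.465 = 0.602.
0.602 > 0.16: the indirect benefit exceeds the cost.

Yes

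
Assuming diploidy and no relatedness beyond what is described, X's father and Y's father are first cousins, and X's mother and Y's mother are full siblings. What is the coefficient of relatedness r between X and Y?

With two independent routes of shared ancestry, r is the sum of the two contributions.
X and Y are related in two ways: second cousins through their fathers (r = 1/32) and first cousins through their mothers (r = 1/8).
r = 1/32 + 1/8 = 0.15625.

0.15625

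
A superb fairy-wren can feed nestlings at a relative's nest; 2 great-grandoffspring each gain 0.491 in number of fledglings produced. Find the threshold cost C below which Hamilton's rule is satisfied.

r to a great-grandoffspring = 1/8 (three parent–offspring links: r = (1/2)^3 = 1/8).
Hamilton's rule: n·r·B > C, so the trait is favored while C < n·r·B = 2·0.125·0.491 = 0.12275.

0.12275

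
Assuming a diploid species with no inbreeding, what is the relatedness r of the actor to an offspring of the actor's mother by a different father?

Each parent–offspring link contributes a factor of 1/2, and independent paths through distinct common ancestors add.
Half-sibs share one parent — one path of length 2: r = (1/2)^2 = 1/4.

0.25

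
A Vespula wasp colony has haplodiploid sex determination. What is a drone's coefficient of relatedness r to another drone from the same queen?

Haploid brothers each carry a random half of the queen's diploid genome, so on average they share half: r = 1/2.

0.5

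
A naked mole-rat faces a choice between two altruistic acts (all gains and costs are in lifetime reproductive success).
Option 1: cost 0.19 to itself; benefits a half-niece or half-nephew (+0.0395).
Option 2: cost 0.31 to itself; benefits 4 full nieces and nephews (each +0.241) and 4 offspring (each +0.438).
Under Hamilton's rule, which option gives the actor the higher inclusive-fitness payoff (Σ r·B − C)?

Option 1: r to a half-niece or half-nephew = 0.125.
Option 1: Σ r·B − C = (1·0.125·0.0395) − 0.19 = -0.1850625.
Option 2: r to a full niece or nephew = 0.25.
Option 2: r to an offspring = 0.5.
Option 2: Σ r·B − C = (4·0.25·0.241 + 4·0.5·0.438) − 0.31 = 0.807.
Option 2 has the higher net inclusive-fitness payoff.

Option 2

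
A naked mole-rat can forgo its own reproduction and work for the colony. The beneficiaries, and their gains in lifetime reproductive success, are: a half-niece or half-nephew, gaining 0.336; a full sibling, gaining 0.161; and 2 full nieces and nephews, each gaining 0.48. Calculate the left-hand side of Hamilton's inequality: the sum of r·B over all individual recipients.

0.3625

r to a half-niece or half-nephew = 0.125 (half-aunt/uncle↔niece/nephew: one path of length 3: r = (1/2)^3 = 1/8).
r to a full sibling = 0.5 (full sibs share both parents — two paths of length 2: r = 2·(1/2)^2 = 1/2).
r to a full niece or nephew = 0.25 (full aunt/uncle↔niece/nephew: two paths of length 3 through the shared grandparent pair: r = 2·(1/2)^3 = 1/4).
Summing one r·B term per recipient: 1·0.125·0.336 + 1·0.5·0.161 + 2·0.25·0.48 = 0.3625.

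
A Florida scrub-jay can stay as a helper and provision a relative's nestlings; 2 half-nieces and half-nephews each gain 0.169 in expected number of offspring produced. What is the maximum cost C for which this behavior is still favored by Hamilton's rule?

0.04225

r to a half-niece or half-nephew = 1/8 (half-aunt/uncle↔niece/nephew: one path of length 3: r = (1/2)^3 = 1/8).
Hamilton's rule: n·r·B > C, so the trait is favored while C < n·r·B = 2·0.125·0.169 = 0.04225.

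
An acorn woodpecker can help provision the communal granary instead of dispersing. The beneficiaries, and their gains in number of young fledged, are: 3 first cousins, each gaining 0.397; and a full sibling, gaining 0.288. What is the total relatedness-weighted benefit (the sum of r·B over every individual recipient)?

0.292875

r to a first cousin = 1/8 (first cousins share one grandparent pair — two paths of length 4: r = 2·(1/2)^4 = 1/8).
r to a full sibling = 0.5 (full sibs share both parents — two paths of length 2: r = 2·(1/2)^2 = 1/2).
Summing one r·B term per recipient: 3·0.125·0.397 + 1·0.5·0.288 = 0.292875.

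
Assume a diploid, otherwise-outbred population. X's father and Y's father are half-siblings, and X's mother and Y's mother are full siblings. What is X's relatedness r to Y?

0.1875

With two independent routes of shared ancestry, r is the sum of the two contributions.
X and Y are related in two ways: half first cousins through their fathers (r = 1/16) and first cousins through their mothers (r = 1/8).
r = 1/16 + 1/8 = 0.1875.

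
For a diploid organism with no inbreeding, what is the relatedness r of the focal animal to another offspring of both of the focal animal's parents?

Each parent–offspring link contributes a factor of 1/2, and independent paths through distinct common ancestors add.
Full sibs share both parents — two paths of length 2: r = 2·(1/2)^2 = 1/2.

0.5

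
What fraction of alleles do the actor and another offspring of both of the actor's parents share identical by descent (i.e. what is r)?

0.5

Each parent–offspring link contributes a factor of 1/2, and independent paths through distinct common ancestors add.
Full sibs share both parents — two paths of length 2: r = 2·(1/2)^2 = 1/2.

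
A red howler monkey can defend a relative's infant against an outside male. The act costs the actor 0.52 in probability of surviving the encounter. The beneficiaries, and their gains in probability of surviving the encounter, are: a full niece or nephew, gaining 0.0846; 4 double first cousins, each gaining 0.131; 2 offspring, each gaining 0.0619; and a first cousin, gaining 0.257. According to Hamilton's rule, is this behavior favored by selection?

No

Hamilton's rule: the trait is favored when the sum of r·B over every recipient exceeds the actor's cost C.
r to a full niece or nephew = 0.25 (full aunt/uncle↔niece/nephew: two paths of length 3 through the shared grandparent pair: r = 2·(1/2)^3 = 1/4).
r to a double first cousin = 0.25 (double first cousins share both grandparent pairs — four paths of length 4: r = 4·(1/2)^4 = 1/4).
r to an offspring = 0.5 (one parent–offspring link: r = (1/2)^1 = 1/2).
r to a first cousin = 0.125 (first cousins share one grandparent pair — two paths of length 4: r = 2·(1/2)^4 = 1/8).
Summing one r·B term per recipient: 1·0.25·0.0846 + 4·0.25·0.131 + 2·0.5·0.0619 + 1·0.125·0.257 = 0.246175.
0.246175 < 0.52: the indirect benefit is less than the cost.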